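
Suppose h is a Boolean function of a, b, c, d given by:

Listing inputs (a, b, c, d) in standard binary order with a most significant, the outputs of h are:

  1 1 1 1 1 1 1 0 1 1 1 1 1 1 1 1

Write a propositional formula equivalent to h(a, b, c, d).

h(a, b, c, d) = NOT (((NOT a AND b) AND c) AND d)

Only row (0,1,1,1) gives 0. So h is 1 everywhere except there — the complement of the minterm ¬a·b·c·d.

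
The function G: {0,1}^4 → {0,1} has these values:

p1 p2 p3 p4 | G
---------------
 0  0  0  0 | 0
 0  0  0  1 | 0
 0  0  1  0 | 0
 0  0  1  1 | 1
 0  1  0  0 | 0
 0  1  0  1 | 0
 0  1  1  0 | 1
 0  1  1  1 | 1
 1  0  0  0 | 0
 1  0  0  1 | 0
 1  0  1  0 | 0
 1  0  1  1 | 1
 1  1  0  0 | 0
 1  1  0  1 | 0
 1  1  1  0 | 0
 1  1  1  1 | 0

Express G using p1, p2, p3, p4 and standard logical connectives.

G(p1, p2, p3, p4) = (((((¬p1 ∧ ¬p2) ∧ p3) ∧ p4) ∨ (((¬p1 ∧ p2) ∧ p3) ∧ ¬p4)) ∨ (((¬p1 ∧ p2) ∧ p3) ∧ p4)) ∨ (((p1 ∧ ¬p2) ∧ p3) ∧ p4)

G=1 on 4 inputs: (0,0,1,1), (0,1,1,0), (0,1,1,1), (1,0,1,1). Reading each as a conjunction of literals (¬p1·¬p2·p3·p4, ¬p1·p2·p3·¬p4, ¬p1·p2·p3·p4, p1·¬p2·p3·p4) and taking the OR gives the canonical DNF.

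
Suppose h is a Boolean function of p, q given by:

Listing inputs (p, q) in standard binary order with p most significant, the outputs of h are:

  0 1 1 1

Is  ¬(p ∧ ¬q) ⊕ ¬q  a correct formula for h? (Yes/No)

Yes

Test each input against both h and the formula:
  p=0, q=0: formula gives 0, h = 0 ✓
  p=0, q=1: formula gives 1, h = 1 ✓
  p=1, q=0: formula gives 1, h = 1 ✓
  p=1, q=1: formula gives 1, h = 1 ✓
All 4 rows match — the expression computes h exactly.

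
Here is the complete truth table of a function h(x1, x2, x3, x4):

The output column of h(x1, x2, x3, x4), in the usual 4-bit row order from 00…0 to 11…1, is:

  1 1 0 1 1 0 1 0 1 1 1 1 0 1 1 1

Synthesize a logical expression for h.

The 0-rows are (0,0,1,0), (0,1,0,1), (0,1,1,1), (1,1,0,0). Take each as a conjunction (¬x1·¬x2·x3·¬x4, ¬x1·x2·¬x3·x4, ¬x1·x2·x3·x4, x1·x2·¬x3·¬x4), form their disjunction, and complement — that gives a formula that is 1 everywhere h is.

h(x1, x2, x3, x4) = NOT ((((((NOT x1 AND NOT x2) AND x3) AND NOT x4) OR (((NOT x1 AND x2) AND NOT x3) AND x4)) OR (((NOT x1 AND x2) AND x3) AND x4)) OR (((x1 AND x2) AND NOT x3) AND NOT x4))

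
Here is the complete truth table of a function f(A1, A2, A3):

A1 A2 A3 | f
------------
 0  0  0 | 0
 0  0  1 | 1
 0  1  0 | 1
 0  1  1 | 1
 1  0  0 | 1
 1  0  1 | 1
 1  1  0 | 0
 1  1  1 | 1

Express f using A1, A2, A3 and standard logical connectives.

The 0-rows are (0,0,0), (1,1,0). Take each as a conjunction (¬A1·¬A2·¬A3, A1·A2·¬A3), form their disjunction, and complement — that gives a formula that is 1 everywhere f is.

f(A1, A2, A3) = NOT (((NOT A1 AND NOT A2) AND NOT A3) OR ((A1 AND A2) AND NOT A3))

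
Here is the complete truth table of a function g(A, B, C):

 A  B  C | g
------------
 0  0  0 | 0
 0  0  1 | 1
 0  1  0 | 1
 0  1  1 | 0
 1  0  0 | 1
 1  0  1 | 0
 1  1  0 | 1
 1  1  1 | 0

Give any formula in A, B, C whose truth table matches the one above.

g(A, B, C) = ((((NOT A AND NOT B) AND C) OR ((NOT A AND B) AND NOT C)) OR ((A AND NOT B) AND NOT C)) OR ((A AND B) AND NOT C)

Collect the rows where g=1 — (0,0,1), (0,1,0), (1,0,0), (1,1,0) — and write one minterm per row: ¬A·¬B·C, ¬A·B·¬C, A·¬B·¬C, A·B·¬C. Their union (logical OR) reproduces the table exactly.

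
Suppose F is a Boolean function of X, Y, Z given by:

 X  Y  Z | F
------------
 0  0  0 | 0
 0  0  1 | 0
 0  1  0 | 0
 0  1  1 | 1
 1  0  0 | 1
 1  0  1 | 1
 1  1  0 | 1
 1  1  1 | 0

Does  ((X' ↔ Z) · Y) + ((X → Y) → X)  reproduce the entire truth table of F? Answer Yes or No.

No

Test each input against both F and the formula:
  X=0, Y=0, Z=0: formula gives 0, F = 0 ✓
  X=0, Y=0, Z=1: formula gives 0, F = 0 ✓
  X=0, Y=1, Z=0: formula gives 0, F = 0 ✓
  X=0, Y=1, Z=1: formula gives 1, F = 1 ✓
  X=1, Y=0, Z=0: formula gives 1, F = 1 ✓
  …
  X=1, Y=1, Z=1: formula gives 1, but F = 0 ✗
Row (1,1,1) is a counterexample, so the formula is not equivalent to F.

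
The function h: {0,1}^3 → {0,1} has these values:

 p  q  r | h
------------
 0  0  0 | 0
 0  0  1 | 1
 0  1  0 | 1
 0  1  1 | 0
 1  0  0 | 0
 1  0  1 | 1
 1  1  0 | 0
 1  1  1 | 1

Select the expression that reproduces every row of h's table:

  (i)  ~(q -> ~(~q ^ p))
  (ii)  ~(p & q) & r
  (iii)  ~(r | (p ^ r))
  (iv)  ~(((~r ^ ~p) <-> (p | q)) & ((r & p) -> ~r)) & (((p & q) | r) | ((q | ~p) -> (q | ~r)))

(i) fails at (0,0,1): the formula yields 0, h is 1.
(ii) fails at (0,1,0): the formula yields 0, h is 1.
(iii) fails at (0,0,0): the formula yields 1, h is 0.
That leaves (iv). Evaluating it on every row reproduces the table of h exactly.

iv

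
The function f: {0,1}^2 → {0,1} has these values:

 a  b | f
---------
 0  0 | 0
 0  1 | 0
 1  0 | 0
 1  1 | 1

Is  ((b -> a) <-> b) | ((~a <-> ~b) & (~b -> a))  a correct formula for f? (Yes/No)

Yes

Test each input against both f and the formula:
  a=0, b=0: formula gives 0, f = 0 ✓
  a=0, b=1: formula gives 0, f = 0 ✓
  a=1, b=0: formula gives 0, f = 0 ✓
  a=1, b=1: formula gives 1, f = 1 ✓
No disagreement on any input; they are logically equivalent.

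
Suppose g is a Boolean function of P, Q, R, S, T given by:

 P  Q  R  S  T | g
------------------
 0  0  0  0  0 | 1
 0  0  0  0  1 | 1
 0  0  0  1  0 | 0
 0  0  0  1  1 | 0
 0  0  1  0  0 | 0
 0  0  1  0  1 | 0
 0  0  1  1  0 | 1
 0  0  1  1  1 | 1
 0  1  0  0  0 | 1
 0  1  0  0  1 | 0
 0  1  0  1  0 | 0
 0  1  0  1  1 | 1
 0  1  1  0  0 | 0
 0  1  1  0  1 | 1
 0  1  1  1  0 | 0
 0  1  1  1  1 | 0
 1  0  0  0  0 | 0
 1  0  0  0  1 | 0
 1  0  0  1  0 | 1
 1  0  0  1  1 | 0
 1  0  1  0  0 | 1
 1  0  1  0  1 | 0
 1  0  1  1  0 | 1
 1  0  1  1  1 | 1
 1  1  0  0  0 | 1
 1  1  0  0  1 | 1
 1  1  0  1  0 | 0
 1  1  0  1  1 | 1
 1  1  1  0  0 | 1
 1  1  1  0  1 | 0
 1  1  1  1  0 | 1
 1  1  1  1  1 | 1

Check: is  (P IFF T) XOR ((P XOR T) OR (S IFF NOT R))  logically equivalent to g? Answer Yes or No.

No

Test each input against both g and the formula:
  P=0, Q=0, R=0, S=0, T=0: formula gives 1, g = 1 ✓
  P=0, Q=0, R=0, S=0, T=1: formula gives 1, g = 1 ✓
  P=0, Q=0, R=0, S=1, T=0: formula gives 0, g = 0 ✓
  P=0, Q=0, R=0, S=1, T=1: formula gives 1, but g = 0 ✗
Row (0,0,0,1,1) is a counterexample, so the formula is not equivalent to g.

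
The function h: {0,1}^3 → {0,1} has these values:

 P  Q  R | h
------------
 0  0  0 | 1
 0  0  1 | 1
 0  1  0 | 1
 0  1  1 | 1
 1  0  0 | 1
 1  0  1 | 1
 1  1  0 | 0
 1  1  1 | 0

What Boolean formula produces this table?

The 0-rows are (1,1,0), (1,1,1). Take each as a conjunction (P·Q·¬R, P·Q·R), form their disjunction, and complement — that gives a formula that is 1 everywhere h is.

h(P, Q, R) = NOT (((P AND Q) AND NOT R) OR ((P AND Q) AND R))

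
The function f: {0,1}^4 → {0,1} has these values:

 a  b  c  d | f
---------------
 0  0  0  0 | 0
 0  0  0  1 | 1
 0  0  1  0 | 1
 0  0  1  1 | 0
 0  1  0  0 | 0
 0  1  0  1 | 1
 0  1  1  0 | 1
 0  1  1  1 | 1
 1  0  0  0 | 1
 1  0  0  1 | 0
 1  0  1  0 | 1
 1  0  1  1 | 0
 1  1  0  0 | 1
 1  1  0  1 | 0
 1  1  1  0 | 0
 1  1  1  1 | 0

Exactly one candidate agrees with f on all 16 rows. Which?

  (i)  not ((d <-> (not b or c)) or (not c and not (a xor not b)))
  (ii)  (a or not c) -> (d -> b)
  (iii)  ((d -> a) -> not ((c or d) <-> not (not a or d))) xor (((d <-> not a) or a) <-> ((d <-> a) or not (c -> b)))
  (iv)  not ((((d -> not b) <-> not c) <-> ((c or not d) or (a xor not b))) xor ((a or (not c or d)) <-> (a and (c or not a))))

iii

(i) fails at (0,0,0,0): the formula yields 1, f is 0.
(ii) fails at (0,0,0,0): the formula yields 1, f is 0.
(iv) fails at (0,0,0,1): the formula yields 0, f is 1.
Only (iii) survives; checking it on all 16 rows confirms it matches f.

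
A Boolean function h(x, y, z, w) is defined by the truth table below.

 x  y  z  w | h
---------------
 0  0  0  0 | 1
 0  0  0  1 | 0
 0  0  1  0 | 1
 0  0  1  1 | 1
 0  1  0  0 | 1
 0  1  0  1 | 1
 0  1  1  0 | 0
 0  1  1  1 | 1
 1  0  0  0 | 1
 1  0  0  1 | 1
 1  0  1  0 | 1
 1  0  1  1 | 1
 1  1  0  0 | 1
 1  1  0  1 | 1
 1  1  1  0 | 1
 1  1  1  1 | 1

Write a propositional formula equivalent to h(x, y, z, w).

The 0-rows are (0,0,0,1), (0,1,1,0). Take each as a conjunction (¬x·¬y·¬z·w, ¬x·y·z·¬w), form their disjunction, and complement — that gives a formula that is 1 everywhere h is.

h(x, y, z, w) = ((((x' · y') · z') · w) + (((x' · y) · z) · w'))'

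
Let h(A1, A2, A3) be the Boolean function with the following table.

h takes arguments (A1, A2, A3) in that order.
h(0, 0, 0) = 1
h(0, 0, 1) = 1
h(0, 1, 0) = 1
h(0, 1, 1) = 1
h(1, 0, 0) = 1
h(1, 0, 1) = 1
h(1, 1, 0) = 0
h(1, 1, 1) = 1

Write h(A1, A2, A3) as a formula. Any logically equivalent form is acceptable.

Only row (1,1,0) gives 0. So h is 1 everywhere except there — the complement of the minterm A1·A2·¬A3.

h(A1, A2, A3) = ¬((A1 ∧ A2) ∧ ¬A3)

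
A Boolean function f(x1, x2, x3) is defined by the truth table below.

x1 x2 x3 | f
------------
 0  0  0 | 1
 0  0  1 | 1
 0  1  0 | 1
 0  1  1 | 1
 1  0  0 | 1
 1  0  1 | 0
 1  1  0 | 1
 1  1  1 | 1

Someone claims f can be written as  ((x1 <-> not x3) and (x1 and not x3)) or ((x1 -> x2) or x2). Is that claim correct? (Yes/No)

Test each input against both f and the formula:
  x1=0, x2=0, x3=0: formula gives 1, f = 1 ✓
  x1=0, x2=0, x3=1: formula gives 1, f = 1 ✓
  x1=0, x2=1, x3=0: formula gives 1, f = 1 ✓
  x1=0, x2=1, x3=1: formula gives 1, f = 1 ✓
  x1=1, x2=0, x3=0: formula gives 1, f = 1 ✓
  …and likewise for the remaining 3 rows.
Every row agrees, so the formula is equivalent.

Yes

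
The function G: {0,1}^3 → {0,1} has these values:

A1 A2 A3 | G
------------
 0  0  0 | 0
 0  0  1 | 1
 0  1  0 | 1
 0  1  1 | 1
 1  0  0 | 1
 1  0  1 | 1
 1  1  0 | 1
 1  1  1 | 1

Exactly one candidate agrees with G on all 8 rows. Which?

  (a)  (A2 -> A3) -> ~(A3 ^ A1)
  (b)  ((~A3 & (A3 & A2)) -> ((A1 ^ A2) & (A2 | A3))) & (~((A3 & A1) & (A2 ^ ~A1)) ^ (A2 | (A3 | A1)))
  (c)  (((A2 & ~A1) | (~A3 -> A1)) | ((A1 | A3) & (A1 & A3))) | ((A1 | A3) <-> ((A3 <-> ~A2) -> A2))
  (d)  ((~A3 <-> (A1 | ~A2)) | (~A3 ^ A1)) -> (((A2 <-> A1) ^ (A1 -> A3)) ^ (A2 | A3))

(a) disagrees with G on (0,0,0) (formula → 1, table → 0); rule it out.
(b) disagrees with G on (0,0,0) (formula → 1, table → 0); rule it out.
(d) disagrees with G on (0,1,0) (formula → 0, table → 1); rule it out.
That leaves (c). Evaluating it on every row reproduces the table of G exactly.

c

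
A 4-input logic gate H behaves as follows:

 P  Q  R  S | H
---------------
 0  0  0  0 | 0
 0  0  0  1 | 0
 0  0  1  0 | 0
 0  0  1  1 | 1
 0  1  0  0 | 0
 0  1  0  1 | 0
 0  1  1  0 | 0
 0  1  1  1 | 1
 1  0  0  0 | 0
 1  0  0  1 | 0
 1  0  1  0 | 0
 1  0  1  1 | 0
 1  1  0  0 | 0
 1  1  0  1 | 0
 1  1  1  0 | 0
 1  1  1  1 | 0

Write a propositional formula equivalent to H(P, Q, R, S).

H=1 on 2 inputs: (0,0,1,1), (0,1,1,1). Reading each as a conjunction of literals (¬P·¬Q·R·S, ¬P·Q·R·S) and taking the OR gives the canonical DNF.

H(P, Q, R, S) = (((P' · Q') · R) · S) + (((P' · Q) · R) · S)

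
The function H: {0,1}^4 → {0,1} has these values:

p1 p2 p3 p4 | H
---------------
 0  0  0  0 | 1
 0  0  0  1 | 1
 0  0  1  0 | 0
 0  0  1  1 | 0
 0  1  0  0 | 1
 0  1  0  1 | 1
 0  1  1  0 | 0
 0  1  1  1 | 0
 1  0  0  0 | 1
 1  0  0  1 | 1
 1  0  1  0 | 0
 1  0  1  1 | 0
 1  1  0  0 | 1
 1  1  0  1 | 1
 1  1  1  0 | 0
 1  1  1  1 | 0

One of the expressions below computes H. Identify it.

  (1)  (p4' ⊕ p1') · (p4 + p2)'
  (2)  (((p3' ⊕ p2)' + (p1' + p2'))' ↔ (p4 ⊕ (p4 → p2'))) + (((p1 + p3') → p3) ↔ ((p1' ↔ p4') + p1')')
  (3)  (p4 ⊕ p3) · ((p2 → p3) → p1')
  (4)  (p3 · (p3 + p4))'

4

(1): at (0,0,0,0) it gives 0, but H = 1 — eliminated.
(2): at (0,0,1,1) it gives 1, but H = 0 — eliminated.
(3): at (0,0,0,0) it gives 0, but H = 1 — eliminated.
(4) is the remaining candidate, and it agrees with H on all 16 inputs.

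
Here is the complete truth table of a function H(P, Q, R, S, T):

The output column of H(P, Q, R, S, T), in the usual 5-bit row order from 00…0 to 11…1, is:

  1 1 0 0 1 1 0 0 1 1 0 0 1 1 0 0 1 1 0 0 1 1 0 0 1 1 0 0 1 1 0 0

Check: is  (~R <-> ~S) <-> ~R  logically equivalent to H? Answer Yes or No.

Test each input against both H and the formula:
  P=0, Q=0, R=0, S=0, T=0: formula gives 1, H = 1 ✓
  P=0, Q=0, R=0, S=0, T=1: formula gives 1, H = 1 ✓
  P=0, Q=0, R=0, S=1, T=0: formula gives 0, H = 0 ✓
  P=0, Q=0, R=0, S=1, T=1: formula gives 0, H = 0 ✓
  … (the remaining 28 rows also agree.)
All 32 rows match — the expression computes H exactly.

Yes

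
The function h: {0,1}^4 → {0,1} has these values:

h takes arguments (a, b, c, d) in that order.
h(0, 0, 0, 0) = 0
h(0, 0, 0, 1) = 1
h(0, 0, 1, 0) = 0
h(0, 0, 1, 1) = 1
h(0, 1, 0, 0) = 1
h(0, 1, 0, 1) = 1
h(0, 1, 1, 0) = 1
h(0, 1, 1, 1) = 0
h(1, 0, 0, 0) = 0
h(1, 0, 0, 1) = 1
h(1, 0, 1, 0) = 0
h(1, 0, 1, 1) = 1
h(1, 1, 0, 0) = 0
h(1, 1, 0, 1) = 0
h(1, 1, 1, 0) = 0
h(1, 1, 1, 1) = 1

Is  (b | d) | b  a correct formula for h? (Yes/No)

No

Test each input against both h and the formula:
  a=0, b=0, c=0, d=0: formula gives 0, h = 0 ✓
  a=0, b=0, c=0, d=1: formula gives 1, h = 1 ✓
  a=0, b=0, c=1, d=0: formula gives 0, h = 0 ✓
  a=0, b=0, c=1, d=1: formula gives 1, h = 1 ✓
  …
  a=0, b=1, c=1, d=1: formula gives 1, but h = 0 ✗
Row (0,1,1,1) is a counterexample, so the formula is not equivalent to h.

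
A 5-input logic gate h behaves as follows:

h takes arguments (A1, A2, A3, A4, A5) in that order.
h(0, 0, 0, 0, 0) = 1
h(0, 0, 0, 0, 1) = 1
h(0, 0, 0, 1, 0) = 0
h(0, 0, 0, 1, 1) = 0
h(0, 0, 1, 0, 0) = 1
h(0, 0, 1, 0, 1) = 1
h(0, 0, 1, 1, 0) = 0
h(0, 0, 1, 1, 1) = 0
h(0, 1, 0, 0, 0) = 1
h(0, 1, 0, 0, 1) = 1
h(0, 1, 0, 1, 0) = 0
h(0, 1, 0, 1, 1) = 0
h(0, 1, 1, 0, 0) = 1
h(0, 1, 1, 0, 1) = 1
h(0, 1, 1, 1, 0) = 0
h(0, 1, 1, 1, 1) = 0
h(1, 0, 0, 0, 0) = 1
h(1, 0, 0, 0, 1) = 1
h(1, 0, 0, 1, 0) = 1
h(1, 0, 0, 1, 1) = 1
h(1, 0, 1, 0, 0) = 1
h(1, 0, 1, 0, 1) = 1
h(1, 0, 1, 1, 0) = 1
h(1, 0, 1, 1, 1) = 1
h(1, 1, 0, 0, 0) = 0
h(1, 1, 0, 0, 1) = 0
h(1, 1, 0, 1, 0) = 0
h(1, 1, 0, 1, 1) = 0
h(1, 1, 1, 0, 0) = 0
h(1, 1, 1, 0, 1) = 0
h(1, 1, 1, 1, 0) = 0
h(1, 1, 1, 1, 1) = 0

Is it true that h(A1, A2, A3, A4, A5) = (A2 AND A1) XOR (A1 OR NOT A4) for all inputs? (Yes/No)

Check the formula against h row by row:
  A1=0, A2=0, A3=0, A4=0, A5=0: formula gives 1, h = 1 ✓
  A1=0, A2=0, A3=0, A4=0, A5=1: formula gives 1, h = 1 ✓
  A1=0, A2=0, A3=0, A4=1, A5=0: formula gives 0, h = 0 ✓
  A1=0, A2=0, A3=0, A4=1, A5=1: formula gives 0, h = 0 ✓
  … (the remaining 28 rows also agree.)
All 32 rows match — the expression computes h exactly.

Yes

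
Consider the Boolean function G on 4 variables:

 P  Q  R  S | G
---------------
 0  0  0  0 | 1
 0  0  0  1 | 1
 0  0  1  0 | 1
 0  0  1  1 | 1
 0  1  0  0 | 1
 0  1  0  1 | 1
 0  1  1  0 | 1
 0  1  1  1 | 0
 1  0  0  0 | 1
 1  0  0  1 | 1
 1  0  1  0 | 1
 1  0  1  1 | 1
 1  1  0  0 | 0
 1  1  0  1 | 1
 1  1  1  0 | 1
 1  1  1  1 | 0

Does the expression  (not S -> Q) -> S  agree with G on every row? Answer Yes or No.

No

Evaluate (not S -> Q) -> S on each row and compare to G:
  P=0, Q=0, R=0, S=0: formula gives 1, G = 1 ✓
  P=0, Q=0, R=0, S=1: formula gives 1, G = 1 ✓
  P=0, Q=0, R=1, S=0: formula gives 1, G = 1 ✓
  P=0, Q=0, R=1, S=1: formula gives 1, G = 1 ✓
  P=0, Q=1, R=0, S=0: formula gives 0, but G = 1 ✗
A single disagreement suffices: at (0,1,0,0) they differ, so the formula does not compute G.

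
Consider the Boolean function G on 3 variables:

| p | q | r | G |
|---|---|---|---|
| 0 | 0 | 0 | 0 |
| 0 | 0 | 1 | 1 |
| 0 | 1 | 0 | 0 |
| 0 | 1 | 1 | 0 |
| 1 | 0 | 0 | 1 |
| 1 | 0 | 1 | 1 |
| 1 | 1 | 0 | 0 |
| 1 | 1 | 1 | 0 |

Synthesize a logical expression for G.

Collect the rows where G=1 — (0,0,1), (1,0,0), (1,0,1) — and write one minterm per row: ¬p·¬q·r, p·¬q·¬r, p·¬q·r. Their union (logical OR) reproduces the table exactly.

G(p, q, r) = (((p' · q') · r) + ((p · q') · r')) + ((p · q') · r)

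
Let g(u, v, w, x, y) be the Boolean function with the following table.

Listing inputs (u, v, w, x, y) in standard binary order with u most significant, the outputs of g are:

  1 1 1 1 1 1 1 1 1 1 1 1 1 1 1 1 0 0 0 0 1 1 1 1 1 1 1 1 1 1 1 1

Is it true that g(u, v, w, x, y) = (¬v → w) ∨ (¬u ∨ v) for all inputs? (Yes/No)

Yes

Check the formula against g row by row:
  u=0, v=0, w=0, x=0, y=0: formula gives 1, g = 1 ✓
  u=0, v=0, w=0, x=0, y=1: formula gives 1, g = 1 ✓
  u=0, v=0, w=0, x=1, y=0: formula gives 1, g = 1 ✓
  u=0, v=0, w=0, x=1, y=1: formula gives 1, g = 1 ✓
  … (the remaining 28 rows also agree.)
All 32 rows match — the expression computes g exactly.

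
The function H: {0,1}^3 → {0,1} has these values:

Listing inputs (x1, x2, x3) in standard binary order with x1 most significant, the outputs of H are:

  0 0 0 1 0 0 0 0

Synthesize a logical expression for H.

Only row (0,1,1) gives 1. That row's minterm ¬x1·x2·x3 is H directly.

H(x1, x2, x3) = (not x1 and x2) and x3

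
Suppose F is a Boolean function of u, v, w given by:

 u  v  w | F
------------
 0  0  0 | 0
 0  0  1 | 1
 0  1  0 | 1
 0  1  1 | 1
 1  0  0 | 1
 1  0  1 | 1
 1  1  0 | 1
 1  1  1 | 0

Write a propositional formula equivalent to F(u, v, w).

The 0-rows are (0,0,0), (1,1,1). Take each as a conjunction (¬u·¬v·¬w, u·v·w), form their disjunction, and complement — that gives a formula that is 1 everywhere F is.

F(u, v, w) = not (((not u and not v) and not w) or ((u and v) and w))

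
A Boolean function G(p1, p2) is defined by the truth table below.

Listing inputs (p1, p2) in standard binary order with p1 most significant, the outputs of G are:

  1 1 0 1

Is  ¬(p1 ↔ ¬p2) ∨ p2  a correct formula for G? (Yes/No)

Check the formula against G row by row:
  p1=0, p2=0: formula gives 1, G = 1 ✓
  p1=0, p2=1: formula gives 1, G = 1 ✓
  p1=1, p2=0: formula gives 0, G = 0 ✓
  p1=1, p2=1: formula gives 1, G = 1 ✓
No disagreement on any input; they are logically equivalent.

Yes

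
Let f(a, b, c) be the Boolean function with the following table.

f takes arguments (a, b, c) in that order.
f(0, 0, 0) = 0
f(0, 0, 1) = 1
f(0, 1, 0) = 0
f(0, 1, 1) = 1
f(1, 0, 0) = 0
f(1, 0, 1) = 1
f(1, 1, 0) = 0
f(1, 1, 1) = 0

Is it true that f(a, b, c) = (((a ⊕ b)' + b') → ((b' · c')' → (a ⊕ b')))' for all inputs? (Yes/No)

Check the formula against f row by row:
  a=0, b=0, c=0: formula gives 0, f = 0 ✓
  a=0, b=0, c=1: formula gives 0, but f = 1 ✗
Row (0,0,1) is a counterexample, so the formula is not equivalent to f.

No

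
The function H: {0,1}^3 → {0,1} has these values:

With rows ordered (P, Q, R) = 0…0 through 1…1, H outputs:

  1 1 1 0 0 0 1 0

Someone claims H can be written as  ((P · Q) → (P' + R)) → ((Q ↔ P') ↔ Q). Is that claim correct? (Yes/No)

Check the formula against H row by row:
  P=0, Q=0, R=0: formula gives 1, H = 1 ✓
  P=0, Q=0, R=1: formula gives 1, H = 1 ✓
  P=0, Q=1, R=0: formula gives 1, H = 1 ✓
  P=0, Q=1, R=1: formula gives 1, but H = 0 ✗
A single disagreement suffices: at (0,1,1) they differ, so the formula does not compute H.

No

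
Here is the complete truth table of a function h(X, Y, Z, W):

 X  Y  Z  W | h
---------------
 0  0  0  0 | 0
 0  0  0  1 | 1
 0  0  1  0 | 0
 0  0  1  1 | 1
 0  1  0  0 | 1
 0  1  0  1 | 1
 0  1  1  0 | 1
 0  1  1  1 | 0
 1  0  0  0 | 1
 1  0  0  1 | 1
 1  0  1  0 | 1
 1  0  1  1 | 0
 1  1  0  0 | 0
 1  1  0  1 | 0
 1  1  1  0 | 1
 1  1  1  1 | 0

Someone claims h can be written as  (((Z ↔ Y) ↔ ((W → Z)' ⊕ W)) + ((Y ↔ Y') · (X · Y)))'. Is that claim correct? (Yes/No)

No

Test each input against both h and the formula:
  X=0, Y=0, Z=0, W=0: formula gives 1, but h = 0 ✗
A single disagreement suffices: at (0,0,0,0) they differ, so the formula does not compute h.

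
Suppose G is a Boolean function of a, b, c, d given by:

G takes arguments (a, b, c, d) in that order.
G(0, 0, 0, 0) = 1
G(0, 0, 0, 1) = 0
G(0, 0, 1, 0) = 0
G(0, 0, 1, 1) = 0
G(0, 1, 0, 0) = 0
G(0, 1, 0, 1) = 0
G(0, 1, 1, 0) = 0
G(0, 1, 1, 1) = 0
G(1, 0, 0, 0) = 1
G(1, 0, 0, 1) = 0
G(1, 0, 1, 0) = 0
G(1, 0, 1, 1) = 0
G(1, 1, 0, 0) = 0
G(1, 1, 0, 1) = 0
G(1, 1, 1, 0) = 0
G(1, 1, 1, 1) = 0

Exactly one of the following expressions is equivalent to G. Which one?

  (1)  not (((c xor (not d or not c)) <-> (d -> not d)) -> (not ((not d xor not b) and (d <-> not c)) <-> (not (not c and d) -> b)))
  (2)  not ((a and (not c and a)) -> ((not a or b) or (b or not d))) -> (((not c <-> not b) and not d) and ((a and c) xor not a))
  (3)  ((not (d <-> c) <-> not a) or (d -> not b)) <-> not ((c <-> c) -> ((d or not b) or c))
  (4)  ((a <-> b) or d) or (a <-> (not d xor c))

1

(2): at (0,0,0,1) it gives 1, but G = 0 — eliminated.
(3): at (0,0,0,0) it gives 0, but G = 1 — eliminated.
(4): at (0,0,0,1) it gives 1, but G = 0 — eliminated.
That leaves (1). Evaluating it on every row reproduces the table of G exactly.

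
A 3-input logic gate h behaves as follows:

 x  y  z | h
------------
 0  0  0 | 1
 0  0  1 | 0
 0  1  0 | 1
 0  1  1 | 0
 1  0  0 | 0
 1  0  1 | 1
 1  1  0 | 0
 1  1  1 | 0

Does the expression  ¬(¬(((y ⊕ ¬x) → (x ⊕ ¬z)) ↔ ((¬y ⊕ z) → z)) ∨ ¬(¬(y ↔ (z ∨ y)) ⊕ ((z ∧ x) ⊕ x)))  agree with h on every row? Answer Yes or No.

No

Check the formula against h row by row:
  x=0, y=0, z=0: formula gives 0, but h = 1 ✗
A single disagreement suffices: at (0,0,0) they differ, so the formula does not compute h.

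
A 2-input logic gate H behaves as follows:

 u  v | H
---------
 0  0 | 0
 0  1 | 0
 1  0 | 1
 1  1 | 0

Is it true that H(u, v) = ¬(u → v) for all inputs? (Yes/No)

Yes

Evaluate ¬(u → v) on each row and compare to H:
  u=0, v=0: formula gives 0, H = 0 ✓
  u=0, v=1: formula gives 0, H = 0 ✓
  u=1, v=0: formula gives 1, H = 1 ✓
  u=1, v=1: formula gives 0, H = 0 ✓
No disagreement on any input; they are logically equivalent.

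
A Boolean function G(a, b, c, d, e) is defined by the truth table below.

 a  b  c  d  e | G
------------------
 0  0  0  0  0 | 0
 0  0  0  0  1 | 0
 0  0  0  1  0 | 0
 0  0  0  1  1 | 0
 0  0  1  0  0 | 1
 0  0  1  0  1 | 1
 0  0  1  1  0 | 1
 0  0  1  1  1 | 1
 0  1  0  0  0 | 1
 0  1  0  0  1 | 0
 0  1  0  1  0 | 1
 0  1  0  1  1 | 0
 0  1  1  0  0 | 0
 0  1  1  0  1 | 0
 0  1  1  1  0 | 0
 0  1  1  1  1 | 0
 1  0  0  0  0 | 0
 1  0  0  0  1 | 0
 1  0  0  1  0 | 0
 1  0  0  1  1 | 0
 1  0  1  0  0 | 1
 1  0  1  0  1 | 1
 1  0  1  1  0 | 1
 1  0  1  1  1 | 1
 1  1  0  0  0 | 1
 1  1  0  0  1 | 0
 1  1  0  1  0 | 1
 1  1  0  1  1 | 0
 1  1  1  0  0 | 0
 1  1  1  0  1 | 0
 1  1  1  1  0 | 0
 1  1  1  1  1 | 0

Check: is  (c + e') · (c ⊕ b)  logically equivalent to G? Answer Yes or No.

Yes

Test each input against both G and the formula:
  a=0, b=0, c=0, d=0, e=0: formula gives 0, G = 0 ✓
  a=0, b=0, c=0, d=0, e=1: formula gives 0, G = 0 ✓
  a=0, b=0, c=0, d=1, e=0: formula gives 0, G = 0 ✓
  a=0, b=0, c=0, d=1, e=1: formula gives 0, G = 0 ✓
  …and likewise for the remaining 28 rows.
Every row agrees, so the formula is equivalent.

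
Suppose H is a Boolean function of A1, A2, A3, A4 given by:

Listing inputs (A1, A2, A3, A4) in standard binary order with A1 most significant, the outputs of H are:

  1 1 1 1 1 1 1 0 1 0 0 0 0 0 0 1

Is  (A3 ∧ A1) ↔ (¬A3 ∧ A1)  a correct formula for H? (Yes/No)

No

Check the formula against H row by row:
  A1=0, A2=0, A3=0, A4=0: formula gives 1, H = 1 ✓
  A1=0, A2=0, A3=0, A4=1: formula gives 1, H = 1 ✓
  A1=0, A2=0, A3=1, A4=0: formula gives 1, H = 1 ✓
  A1=0, A2=0, A3=1, A4=1: formula gives 1, H = 1 ✓
  …
  A1=0, A2=1, A3=1, A4=1: formula gives 1, but H = 0 ✗
Row (0,1,1,1) is a counterexample, so the formula is not equivalent to H.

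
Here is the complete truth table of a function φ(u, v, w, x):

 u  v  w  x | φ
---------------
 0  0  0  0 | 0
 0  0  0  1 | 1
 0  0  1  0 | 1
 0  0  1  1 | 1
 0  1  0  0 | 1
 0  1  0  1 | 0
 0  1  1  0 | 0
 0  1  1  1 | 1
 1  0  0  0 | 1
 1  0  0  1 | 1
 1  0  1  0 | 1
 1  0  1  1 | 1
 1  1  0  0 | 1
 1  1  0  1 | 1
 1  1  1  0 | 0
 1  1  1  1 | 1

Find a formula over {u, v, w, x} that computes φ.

There are just 4 zero rows: (0,0,0,0), (0,1,0,1), (0,1,1,0), (1,1,1,0). Their minterms are ¬u·¬v·¬w·¬x, ¬u·v·¬w·x, ¬u·v·w·¬x, u·v·w·¬x; the OR of those covers precisely the 0-outputs, and negating it yields φ.

φ(u, v, w, x) = ((((((u' · v') · w') · x') + (((u' · v) · w') · x)) + (((u' · v) · w) · x')) + (((u · v) · w) · x'))'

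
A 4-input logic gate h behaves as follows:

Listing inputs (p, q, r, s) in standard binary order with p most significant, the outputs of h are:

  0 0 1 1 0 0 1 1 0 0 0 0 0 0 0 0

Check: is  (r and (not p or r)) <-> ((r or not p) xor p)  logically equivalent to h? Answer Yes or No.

Check the formula against h row by row:
  p=0, q=0, r=0, s=0: formula gives 0, h = 0 ✓
  p=0, q=0, r=0, s=1: formula gives 0, h = 0 ✓
  p=0, q=0, r=1, s=0: formula gives 1, h = 1 ✓
  p=0, q=0, r=1, s=1: formula gives 1, h = 1 ✓
  …and likewise for the remaining 12 rows.
All 16 rows match — the expression computes h exactly.

Yes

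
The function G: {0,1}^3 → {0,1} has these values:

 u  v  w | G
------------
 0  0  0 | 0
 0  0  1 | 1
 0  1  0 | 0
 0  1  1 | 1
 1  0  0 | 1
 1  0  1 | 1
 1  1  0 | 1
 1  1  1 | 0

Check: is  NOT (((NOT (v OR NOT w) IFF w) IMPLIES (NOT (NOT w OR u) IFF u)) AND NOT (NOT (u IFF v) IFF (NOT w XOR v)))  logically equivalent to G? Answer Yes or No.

Yes

Evaluate NOT (((NOT (v OR NOT w) IFF w) IMPLIES (NOT (NOT w OR u) IFF u)) AND NOT (NOT (u IFF v) IFF (NOT w XOR v))) on each row and compare to G:
  u=0, v=0, w=0: formula gives 0, G = 0 ✓
  u=0, v=0, w=1: formula gives 1, G = 1 ✓
  u=0, v=1, w=0: formula gives 0, G = 0 ✓
  u=0, v=1, w=1: formula gives 1, G = 1 ✓
  u=1, v=0, w=0: formula gives 1, G = 1 ✓
  … (the remaining 3 rows also agree.)
All 8 rows match — the expression computes G exactly.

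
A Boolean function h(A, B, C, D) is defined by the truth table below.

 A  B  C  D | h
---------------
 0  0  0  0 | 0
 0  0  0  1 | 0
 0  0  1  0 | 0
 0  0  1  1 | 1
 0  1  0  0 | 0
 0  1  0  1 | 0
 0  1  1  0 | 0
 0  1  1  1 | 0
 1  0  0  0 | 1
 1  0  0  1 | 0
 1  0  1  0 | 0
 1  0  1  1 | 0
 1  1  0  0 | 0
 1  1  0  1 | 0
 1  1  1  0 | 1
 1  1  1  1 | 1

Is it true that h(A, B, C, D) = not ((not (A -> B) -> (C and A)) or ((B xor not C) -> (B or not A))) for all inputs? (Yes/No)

Check the formula against h row by row:
  A=0, B=0, C=0, D=0: formula gives 0, h = 0 ✓
  A=0, B=0, C=0, D=1: formula gives 0, h = 0 ✓
  A=0, B=0, C=1, D=0: formula gives 0, h = 0 ✓
  A=0, B=0, C=1, D=1: formula gives 0, but h = 1 ✗
A single disagreement suffices: at (0,0,1,1) they differ, so the formula does not compute h.

No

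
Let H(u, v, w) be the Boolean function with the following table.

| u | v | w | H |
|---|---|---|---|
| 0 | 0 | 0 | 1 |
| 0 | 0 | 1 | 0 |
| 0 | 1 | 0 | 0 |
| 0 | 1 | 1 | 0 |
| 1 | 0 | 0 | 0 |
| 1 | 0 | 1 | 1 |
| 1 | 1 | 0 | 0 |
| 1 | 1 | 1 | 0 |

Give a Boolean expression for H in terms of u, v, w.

The 1-rows are (0,0,0), (1,0,1). Each contributes one minterm — ¬u·¬v·¬w; u·¬v·w — and their disjunction is a sum-of-products form of H.

H(u, v, w) = ((NOT u AND NOT v) AND NOT w) OR ((u AND NOT v) AND w)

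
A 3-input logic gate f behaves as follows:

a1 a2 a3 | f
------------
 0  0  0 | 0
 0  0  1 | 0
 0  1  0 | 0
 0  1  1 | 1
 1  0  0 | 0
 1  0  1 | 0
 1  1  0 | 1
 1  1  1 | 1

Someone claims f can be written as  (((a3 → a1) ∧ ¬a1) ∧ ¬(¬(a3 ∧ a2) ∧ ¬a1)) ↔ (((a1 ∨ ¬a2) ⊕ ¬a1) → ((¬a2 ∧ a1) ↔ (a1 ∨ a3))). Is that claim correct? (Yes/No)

Test each input against both f and the formula:
  a1=0, a2=0, a3=0: formula gives 0, f = 0 ✓
  a1=0, a2=0, a3=1: formula gives 0, f = 0 ✓
  a1=0, a2=1, a3=0: formula gives 0, f = 0 ✓
  a1=0, a2=1, a3=1: formula gives 1, f = 1 ✓
  a1=1, a2=0, a3=0: formula gives 0, f = 0 ✓
  …and likewise for the remaining 3 rows.
No disagreement on any input; they are logically equivalent.

Yes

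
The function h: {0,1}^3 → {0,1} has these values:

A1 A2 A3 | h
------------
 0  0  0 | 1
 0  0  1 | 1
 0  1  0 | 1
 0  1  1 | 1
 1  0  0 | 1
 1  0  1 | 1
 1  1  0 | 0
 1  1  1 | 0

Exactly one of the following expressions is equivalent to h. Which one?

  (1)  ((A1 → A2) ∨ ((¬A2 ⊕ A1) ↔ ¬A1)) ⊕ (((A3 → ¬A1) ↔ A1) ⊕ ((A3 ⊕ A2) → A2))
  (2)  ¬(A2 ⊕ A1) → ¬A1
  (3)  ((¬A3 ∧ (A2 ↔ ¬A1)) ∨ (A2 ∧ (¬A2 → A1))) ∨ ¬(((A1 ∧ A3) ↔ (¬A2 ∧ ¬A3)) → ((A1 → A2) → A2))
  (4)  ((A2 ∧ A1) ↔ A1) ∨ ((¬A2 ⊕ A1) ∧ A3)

2

(1) disagrees with h on (0,0,0) (formula → 0, table → 1); rule it out.
(3) disagrees with h on (0,0,0) (formula → 0, table → 1); rule it out.
(4) disagrees with h on (1,0,0) (formula → 0, table → 1); rule it out.
Only (2) survives; checking it on all 8 rows confirms it matches h.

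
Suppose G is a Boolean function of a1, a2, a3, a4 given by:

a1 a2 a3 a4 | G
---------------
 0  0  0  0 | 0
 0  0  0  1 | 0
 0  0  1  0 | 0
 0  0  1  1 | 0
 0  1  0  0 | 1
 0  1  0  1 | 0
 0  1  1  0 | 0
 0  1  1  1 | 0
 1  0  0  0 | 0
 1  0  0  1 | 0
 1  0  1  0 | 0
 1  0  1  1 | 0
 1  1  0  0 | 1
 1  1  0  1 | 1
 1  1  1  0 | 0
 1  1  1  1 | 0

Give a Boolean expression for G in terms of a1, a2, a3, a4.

G(a1, a2, a3, a4) = ((((not a1 and a2) and not a3) and not a4) or (((a1 and a2) and not a3) and not a4)) or (((a1 and a2) and not a3) and a4)

Collect the rows where G=1 — (0,1,0,0), (1,1,0,0), (1,1,0,1) — and write one minterm per row: ¬a1·a2·¬a3·¬a4, a1·a2·¬a3·¬a4, a1·a2·¬a3·a4. Their union (logical OR) reproduces the table exactly.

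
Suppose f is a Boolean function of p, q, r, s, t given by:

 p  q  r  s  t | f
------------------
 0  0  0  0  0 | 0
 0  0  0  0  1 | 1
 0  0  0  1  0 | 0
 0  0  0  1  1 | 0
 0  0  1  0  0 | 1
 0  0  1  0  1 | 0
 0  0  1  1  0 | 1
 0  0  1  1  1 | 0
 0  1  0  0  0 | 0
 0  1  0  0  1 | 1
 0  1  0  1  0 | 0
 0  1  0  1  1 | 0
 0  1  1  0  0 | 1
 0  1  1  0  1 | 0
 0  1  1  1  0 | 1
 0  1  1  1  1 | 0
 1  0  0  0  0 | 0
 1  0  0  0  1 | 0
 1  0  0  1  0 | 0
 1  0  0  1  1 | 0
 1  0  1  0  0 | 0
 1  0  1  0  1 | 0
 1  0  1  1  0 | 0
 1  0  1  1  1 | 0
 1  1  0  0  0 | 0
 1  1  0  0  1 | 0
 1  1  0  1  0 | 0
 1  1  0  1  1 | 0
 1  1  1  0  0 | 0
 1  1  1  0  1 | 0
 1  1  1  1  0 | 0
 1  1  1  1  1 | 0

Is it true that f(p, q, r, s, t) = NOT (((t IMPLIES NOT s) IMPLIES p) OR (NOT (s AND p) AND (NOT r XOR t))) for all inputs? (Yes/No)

Yes

Check the formula against f row by row:
  p=0, q=0, r=0, s=0, t=0: formula gives 0, f = 0 ✓
  p=0, q=0, r=0, s=0, t=1: formula gives 1, f = 1 ✓
  p=0, q=0, r=0, s=1, t=0: formula gives 0, f = 0 ✓
  p=0, q=0, r=0, s=1, t=1: formula gives 0, f = 0 ✓
  …and likewise for the remaining 28 rows.
All 32 rows match — the expression computes f exactly.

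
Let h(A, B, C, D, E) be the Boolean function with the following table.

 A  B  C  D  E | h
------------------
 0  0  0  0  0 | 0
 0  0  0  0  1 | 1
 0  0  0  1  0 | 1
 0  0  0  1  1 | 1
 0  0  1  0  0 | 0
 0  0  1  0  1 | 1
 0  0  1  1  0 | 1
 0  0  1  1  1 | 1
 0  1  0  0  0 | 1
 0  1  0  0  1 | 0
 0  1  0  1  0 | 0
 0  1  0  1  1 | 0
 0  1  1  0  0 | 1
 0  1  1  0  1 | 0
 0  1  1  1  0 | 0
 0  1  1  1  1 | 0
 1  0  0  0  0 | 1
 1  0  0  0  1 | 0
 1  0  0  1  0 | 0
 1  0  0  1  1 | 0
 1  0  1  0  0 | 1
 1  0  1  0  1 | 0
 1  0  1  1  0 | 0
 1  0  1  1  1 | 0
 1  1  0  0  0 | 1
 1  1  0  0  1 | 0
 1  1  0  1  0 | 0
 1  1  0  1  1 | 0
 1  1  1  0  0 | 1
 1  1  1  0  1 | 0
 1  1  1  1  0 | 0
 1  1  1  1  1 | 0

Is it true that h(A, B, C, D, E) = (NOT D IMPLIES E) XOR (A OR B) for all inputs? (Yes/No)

Yes

Evaluate (NOT D IMPLIES E) XOR (A OR B) on each row and compare to h:
  A=0, B=0, C=0, D=0, E=0: formula gives 0, h = 0 ✓
  A=0, B=0, C=0, D=0, E=1: formula gives 1, h = 1 ✓
  A=0, B=0, C=0, D=1, E=0: formula gives 1, h = 1 ✓
  A=0, B=0, C=0, D=1, E=1: formula gives 1, h = 1 ✓
  …and likewise for the remaining 28 rows.
No disagreement on any input; they are logically equivalent.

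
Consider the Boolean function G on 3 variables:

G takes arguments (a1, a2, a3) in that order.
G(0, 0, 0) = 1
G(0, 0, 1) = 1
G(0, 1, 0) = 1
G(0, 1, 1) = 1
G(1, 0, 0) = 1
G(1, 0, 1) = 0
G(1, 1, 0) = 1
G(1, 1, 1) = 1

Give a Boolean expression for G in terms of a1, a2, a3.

G is 0 on exactly one input, (1,0,1), whose minterm is a1·¬a2·a3. So G is the negation of that single conjunction.

G(a1, a2, a3) = not ((a1 and not a2) and a3)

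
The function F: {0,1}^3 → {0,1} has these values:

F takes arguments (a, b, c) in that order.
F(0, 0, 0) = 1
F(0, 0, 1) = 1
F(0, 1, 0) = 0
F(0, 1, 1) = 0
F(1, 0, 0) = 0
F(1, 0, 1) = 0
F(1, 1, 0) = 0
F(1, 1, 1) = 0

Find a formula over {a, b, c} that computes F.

The 1-rows are (0,0,0), (0,0,1). Each contributes one minterm — ¬a·¬b·¬c; ¬a·¬b·c — and their disjunction is a sum-of-products form of F.

F(a, b, c) = ((NOT a AND NOT b) AND NOT c) OR ((NOT a AND NOT b) AND c)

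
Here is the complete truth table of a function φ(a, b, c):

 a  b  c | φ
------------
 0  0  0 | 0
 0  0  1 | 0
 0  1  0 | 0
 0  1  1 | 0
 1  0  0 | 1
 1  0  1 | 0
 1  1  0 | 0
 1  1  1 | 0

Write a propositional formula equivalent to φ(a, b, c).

Only row (1,0,0) gives 1. That row's minterm a·¬b·¬c is φ directly.

φ(a, b, c) = (a and not b) and not c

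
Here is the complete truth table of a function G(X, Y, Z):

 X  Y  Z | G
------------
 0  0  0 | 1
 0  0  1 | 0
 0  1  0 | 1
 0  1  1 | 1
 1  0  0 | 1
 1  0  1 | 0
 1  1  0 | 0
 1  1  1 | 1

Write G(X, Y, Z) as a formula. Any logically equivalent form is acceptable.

G(X, Y, Z) = ~((((~X & ~Y) & Z) | ((X & ~Y) & Z)) | ((X & Y) & ~Z))

The 0-rows are (0,0,1), (1,0,1), (1,1,0). Take each as a conjunction (¬X·¬Y·Z, X·¬Y·Z, X·Y·¬Z), form their disjunction, and complement — that gives a formula that is 1 everywhere G is.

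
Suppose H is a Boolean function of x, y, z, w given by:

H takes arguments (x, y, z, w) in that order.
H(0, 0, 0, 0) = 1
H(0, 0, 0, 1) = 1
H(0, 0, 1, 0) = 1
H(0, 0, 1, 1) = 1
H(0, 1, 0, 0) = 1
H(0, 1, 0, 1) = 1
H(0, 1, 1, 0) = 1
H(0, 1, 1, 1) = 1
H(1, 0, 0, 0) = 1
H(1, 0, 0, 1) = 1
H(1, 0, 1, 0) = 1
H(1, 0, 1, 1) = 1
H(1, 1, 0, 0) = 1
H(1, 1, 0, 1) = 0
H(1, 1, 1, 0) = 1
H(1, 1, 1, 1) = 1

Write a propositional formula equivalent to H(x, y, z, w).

H(x, y, z, w) = ~(((x & y) & ~z) & w)

Only row (1,1,0,1) gives 0. So H is 1 everywhere except there — the complement of the minterm x·y·¬z·w.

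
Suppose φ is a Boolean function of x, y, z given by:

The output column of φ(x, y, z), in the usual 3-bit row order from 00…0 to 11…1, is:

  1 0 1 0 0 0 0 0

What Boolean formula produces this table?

φ(x, y, z) = ((~x & ~y) & ~z) | ((~x & y) & ~z)

The 1-rows are (0,0,0), (0,1,0). Each contributes one minterm — ¬x·¬y·¬z; ¬x·y·¬z — and their disjunction is a sum-of-products form of φ.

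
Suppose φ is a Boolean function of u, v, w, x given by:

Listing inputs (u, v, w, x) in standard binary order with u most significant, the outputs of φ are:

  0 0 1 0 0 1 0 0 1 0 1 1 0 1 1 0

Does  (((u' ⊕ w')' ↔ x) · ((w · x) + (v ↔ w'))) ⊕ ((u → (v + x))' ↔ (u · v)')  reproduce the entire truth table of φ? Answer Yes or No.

Test each input against both φ and the formula:
  u=0, v=0, w=0, x=0: formula gives 0, φ = 0 ✓
  u=0, v=0, w=0, x=1: formula gives 0, φ = 0 ✓
  u=0, v=0, w=1, x=0: formula gives 1, φ = 1 ✓
  u=0, v=0, w=1, x=1: formula gives 0, φ = 0 ✓
  …and likewise for the remaining 12 rows.
All 16 rows match — the expression computes φ exactly.

Yes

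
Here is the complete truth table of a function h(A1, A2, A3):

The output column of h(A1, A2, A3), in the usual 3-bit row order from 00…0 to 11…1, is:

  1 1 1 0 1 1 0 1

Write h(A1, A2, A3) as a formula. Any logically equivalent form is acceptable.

The 0-rows are (0,1,1), (1,1,0). Take each as a conjunction (¬A1·A2·A3, A1·A2·¬A3), form their disjunction, and complement — that gives a formula that is 1 everywhere h is.

h(A1, A2, A3) = ~(((~A1 & A2) & A3) | ((A1 & A2) & ~A3))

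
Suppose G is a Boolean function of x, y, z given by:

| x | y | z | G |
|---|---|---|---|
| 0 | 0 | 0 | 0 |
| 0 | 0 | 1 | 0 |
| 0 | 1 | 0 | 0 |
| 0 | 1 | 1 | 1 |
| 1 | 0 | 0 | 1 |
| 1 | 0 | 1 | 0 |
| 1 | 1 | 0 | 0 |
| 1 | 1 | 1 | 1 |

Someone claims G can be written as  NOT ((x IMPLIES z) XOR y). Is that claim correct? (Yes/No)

Check the formula against G row by row:
  x=0, y=0, z=0: formula gives 0, G = 0 ✓
  x=0, y=0, z=1: formula gives 0, G = 0 ✓
  x=0, y=1, z=0: formula gives 1, but G = 0 ✗
A single disagreement suffices: at (0,1,0) they differ, so the formula does not compute G.

No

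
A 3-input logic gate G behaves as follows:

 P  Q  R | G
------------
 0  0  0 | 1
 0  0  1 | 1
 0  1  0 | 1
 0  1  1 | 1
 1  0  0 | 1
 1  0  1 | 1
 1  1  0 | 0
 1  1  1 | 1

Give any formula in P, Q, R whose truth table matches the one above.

G(P, Q, R) = NOT ((P AND Q) AND NOT R)

G is 0 on exactly one input, (1,1,0), whose minterm is P·Q·¬R. So G is the negation of that single conjunction.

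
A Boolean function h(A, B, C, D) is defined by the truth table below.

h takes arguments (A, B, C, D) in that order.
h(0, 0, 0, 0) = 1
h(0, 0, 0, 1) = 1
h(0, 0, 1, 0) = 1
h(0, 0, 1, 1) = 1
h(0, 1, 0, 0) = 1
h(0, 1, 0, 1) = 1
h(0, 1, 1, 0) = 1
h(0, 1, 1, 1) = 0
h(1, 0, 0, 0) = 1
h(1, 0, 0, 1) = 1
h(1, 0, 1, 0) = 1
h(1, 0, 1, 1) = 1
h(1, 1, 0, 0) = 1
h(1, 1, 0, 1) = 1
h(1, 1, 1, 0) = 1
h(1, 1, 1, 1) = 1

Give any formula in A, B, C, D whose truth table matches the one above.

h(A, B, C, D) = (((A' · B) · C) · D)'

Only row (0,1,1,1) gives 0. So h is 1 everywhere except there — the complement of the minterm ¬A·B·C·D.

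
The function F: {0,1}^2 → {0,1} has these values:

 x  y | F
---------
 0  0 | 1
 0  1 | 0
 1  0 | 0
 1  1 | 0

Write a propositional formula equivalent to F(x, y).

F(x, y) = x' · y'

Only row (0,0) gives 1. That row's minterm ¬x·¬y is F directly.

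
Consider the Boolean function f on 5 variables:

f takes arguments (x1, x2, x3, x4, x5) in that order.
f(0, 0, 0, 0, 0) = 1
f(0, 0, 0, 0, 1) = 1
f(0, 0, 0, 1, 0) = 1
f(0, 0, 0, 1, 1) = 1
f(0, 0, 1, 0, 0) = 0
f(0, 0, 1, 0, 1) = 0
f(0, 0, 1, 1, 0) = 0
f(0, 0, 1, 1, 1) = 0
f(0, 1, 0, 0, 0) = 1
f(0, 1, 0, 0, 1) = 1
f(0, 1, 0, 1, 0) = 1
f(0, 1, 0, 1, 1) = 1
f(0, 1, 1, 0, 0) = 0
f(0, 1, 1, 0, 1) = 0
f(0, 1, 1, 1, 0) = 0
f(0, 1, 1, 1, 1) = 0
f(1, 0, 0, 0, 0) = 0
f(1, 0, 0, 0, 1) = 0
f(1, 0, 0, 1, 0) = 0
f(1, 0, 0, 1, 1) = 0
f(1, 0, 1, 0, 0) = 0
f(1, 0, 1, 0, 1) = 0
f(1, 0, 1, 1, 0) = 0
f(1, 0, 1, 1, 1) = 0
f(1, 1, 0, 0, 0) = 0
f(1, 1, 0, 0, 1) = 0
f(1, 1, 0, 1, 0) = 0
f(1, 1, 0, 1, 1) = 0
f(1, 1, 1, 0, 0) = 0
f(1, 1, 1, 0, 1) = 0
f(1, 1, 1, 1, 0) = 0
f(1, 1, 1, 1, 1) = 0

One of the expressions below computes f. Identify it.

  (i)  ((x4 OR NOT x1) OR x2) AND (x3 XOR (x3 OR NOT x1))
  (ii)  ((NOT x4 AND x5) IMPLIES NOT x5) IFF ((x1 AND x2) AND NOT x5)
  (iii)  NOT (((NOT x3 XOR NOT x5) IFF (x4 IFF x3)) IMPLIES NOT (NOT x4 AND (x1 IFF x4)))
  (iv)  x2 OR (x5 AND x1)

(ii) fails at (0,0,0,0,0): the formula yields 0, f is 1.
(iii) fails at (0,0,0,0,0): the formula yields 0, f is 1.
(iv) fails at (0,0,0,0,0): the formula yields 0, f is 1.
(i) is the remaining candidate, and it agrees with f on all 32 inputs.

i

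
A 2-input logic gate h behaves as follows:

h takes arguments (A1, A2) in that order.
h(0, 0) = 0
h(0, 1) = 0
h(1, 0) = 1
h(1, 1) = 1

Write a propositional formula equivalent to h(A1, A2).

The output simply equals A1.

h(A1, A2) = A1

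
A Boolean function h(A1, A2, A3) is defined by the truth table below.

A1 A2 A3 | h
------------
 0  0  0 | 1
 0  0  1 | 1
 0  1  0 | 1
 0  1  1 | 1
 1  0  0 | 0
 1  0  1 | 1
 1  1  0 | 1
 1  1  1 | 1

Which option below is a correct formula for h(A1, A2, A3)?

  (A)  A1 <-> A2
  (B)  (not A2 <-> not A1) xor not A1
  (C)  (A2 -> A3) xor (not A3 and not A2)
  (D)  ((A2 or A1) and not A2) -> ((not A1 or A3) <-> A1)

(A): at (0,1,0) it gives 0, but h = 1 — eliminated.
(B): at (0,0,0) it gives 0, but h = 1 — eliminated.
(C): at (0,0,0) it gives 0, but h = 1 — eliminated.
Only (D) survives; checking it on all 8 rows confirms it matches h.

D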